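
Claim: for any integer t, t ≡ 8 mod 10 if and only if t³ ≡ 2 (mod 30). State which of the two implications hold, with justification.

[⇒] This fails: take t = 18. Then 18 ≡ 8 (mod 10), but 18³ = 5832 ≡ 12 (mod 30), not 2.

[⇐] Conversely, the residues r modulo 30 with r³ ≡ 2 (mod 30) are exactly {8}, and each is ≡ 8 (mod 10).

Not equivalent: only (⇐) holds.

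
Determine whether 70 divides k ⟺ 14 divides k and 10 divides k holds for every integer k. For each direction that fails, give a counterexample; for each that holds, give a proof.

(⟸) Suppose 14 ∣ k and 10 ∣ k. Any common multiple of 14 and 10 is a multiple of their lcm; here lcm(14, 10) = 14·10/gcd(14, 10) = 140/2 = 70, so 70 ∣ k.

(⟹) If 70 ∣ k, write k = 70q. Since 70 = 5·14, k = 14·(5q), so 14 ∣ k; and since 70 = 7·10, k = 10·(7q), so 10 ∣ k.

Both implications hold.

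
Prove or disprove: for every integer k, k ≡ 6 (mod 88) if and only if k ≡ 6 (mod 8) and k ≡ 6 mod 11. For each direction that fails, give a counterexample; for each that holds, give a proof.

Forward direction. Suppose k ≡ 6 (mod 88); write k = 88j + 6. Since 8 ∣ 88, reducing mod 8 gives k ≡ 6 (mod 8); since 11 ∣ 88, reducing mod 11 gives k ≡ 6 (mod 11).

Converse. If k ≡ 6 (mod 8) and k ≡ 6 (mod 11), then by the Chinese remainder theorem k ≡ 6 (mod 88). This is exactly k ≡ 6 (mod 88).

The biconditional holds.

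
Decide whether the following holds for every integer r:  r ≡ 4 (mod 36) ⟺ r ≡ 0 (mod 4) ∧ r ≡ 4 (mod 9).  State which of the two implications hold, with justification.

Both directions hold; the statement is true.

[⇒] Suppose r ≡ 4 (mod 36); write r = 36j + 4. Since 4 ∣ 36, reducing mod 4 gives r ≡ 4 ≡ 0 (mod 4); since 9 ∣ 36, reducing mod 9 gives r ≡ 4 (mod 9).

[⇐] Conversely, if r ≡ 0 (mod 4) and r ≡ 4 (mod 9), then by the Chinese remainder theorem r ≡ 4 (mod 36). This is exactly r ≡ 4 (mod 36).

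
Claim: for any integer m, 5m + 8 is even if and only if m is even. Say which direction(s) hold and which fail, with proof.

Both implications hold.

[⇒] Suppose 5m + 8 is even. Since 5 is odd, 5m and m have the same parity, so 5m + 8 ≡ m + 8 (mod 2). As 8 is even, 5m + 8 is even exactly when m is even. Thus m is even.

[⇐] Conversely, suppose m is even; write m = 2j. Then 5m + 8 = 5·(2j) + 8 = 2·5j + 8, which is even.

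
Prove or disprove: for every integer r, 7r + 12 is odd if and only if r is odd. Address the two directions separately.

(⟹) Suppose 7r + 12 is odd. Since 7 is odd, 7r and r have the same parity, so 7r + 12 ≡ r + 12 (mod 2). As 12 is even, 7r + 12 is odd exactly when r is odd. Thus r is odd.

(⟸) Conversely, suppose r is odd; write r = 2j + 1. Then 7r + 12 = 7·(2j + 1) + 12 = 2·7j + 19, which is odd.

Both implications hold.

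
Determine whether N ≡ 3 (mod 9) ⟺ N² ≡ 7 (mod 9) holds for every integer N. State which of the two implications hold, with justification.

Neither direction holds.

[⇒] This fails: take N = 3. Then 3 ≡ 3 (mod 9), but 3² = 9 ≡ 0 (mod 9), not 7.

[⇐] This fails: take N = 4. Then 4² = 16 ≡ 7 (mod 9), yet 4 ≡ 4 (mod 9), not 3.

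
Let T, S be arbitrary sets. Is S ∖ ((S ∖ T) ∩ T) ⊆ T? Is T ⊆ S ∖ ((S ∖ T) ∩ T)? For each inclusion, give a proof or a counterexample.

(⊆) fails and (⊇) fails.

(⟹) This inclusion fails. Take T = ∅, S = {1}; then 1 ∈ S ∖ ((S ∖ T) ∩ T) but 1 ∉ T.

(⟸) This inclusion fails. Take T = {1}, S = ∅; then 1 ∈ T but 1 ∉ S ∖ ((S ∖ T) ∩ T).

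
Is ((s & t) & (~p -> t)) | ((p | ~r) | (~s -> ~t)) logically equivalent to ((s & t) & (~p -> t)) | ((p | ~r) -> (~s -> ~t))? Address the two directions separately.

(⟹) This fails. Under r = F, s = F, t = T, p = F, the left side is true but the right side is false.

(⟸) This fails. Under r = T, s = F, t = T, p = F, the left side is false but the right side is true.

Neither implication holds.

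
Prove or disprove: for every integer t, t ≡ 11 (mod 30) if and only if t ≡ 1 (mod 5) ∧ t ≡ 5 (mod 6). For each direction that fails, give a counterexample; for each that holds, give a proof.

(⇐) If t ≡ 1 (mod 5) and t ≡ 5 (mod 6), then by the Chinese remainder theorem t ≡ 11 (mod 30). This is exactly t ≡ 11 (mod 30).

(⇒) Suppose t ≡ 11 (mod 30); write t = 30j + 11. Since 5 ∣ 30, reducing mod 5 gives t ≡ 11 ≡ 1 (mod 5); since 6 ∣ 30, reducing mod 6 gives t ≡ 11 ≡ 5 (mod 6).

Both implications hold.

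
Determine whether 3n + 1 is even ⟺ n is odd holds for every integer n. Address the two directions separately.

The biconditional holds.

(→) Suppose 3n + 1 is even. Since 3 is odd, 3n and n have the same parity, so 3n + 1 ≡ n + 1 (mod 2). As 1 is odd, 3n + 1 is even exactly when n is odd. Thus n is odd.

(←) Conversely, suppose n is odd; write n = 2j + 1. Then 3n + 1 = 3·(2j + 1) + 1 = 2·3j + 4, which is even.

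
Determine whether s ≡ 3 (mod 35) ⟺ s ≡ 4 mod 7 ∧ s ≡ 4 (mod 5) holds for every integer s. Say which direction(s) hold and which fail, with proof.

(→) This fails: s = 3 gives 3 ≡ 3 (mod 35) but 3 ≡ 3 (mod 7), so the conjunction on the right does not hold.

(←) This fails: s = 4 satisfies both congruences on the right (4 ≡ 4 mod 7 and 4 ≡ 4 mod 5) yet 4 ≡ 4 (mod 35), not 3.

Both directions fail.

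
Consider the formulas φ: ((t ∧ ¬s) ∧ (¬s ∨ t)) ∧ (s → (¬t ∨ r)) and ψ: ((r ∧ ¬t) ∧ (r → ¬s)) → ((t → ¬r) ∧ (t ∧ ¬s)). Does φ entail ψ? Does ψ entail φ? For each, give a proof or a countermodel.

(←) This fails. Under r = F, t = F, s = F, the left side is false but the right side is true.

(→) Assume the antecedent. If r is true, the antecedent forces (r = T, t = T, s = F), and the consequent holds there. If r is false, the consequent reduces to true regardless of the other variables. Either way the consequent holds.

(⇒) holds; (⇐) fails.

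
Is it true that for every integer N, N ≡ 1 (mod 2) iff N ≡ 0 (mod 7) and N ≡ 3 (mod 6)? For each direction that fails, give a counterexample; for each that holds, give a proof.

(⇒) This fails: N = 1 gives 1 ≡ 1 (mod 2) but 1 ≡ 1 (mod 7), so the conjunction on the right does not hold.

(⇐) Conversely, if N ≡ 0 (mod 7) and N ≡ 3 (mod 6), then by the Chinese remainder theorem N ≡ 21 (mod 42). Since 21 ≡ 1 (mod 2) and 2 ∣ 42, we get N ≡ 1 (mod 2).

Only the converse holds.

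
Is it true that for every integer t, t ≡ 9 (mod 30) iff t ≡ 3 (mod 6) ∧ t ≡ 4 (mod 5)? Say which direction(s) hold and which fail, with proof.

Equivalent; both directions hold.

Converse. If t ≡ 3 (mod 6) and t ≡ 4 (mod 5), then by the Chinese remainder theorem t ≡ 9 (mod 30). This is exactly t ≡ 9 (mod 30).

Forward direction. Suppose t ≡ 9 (mod 30); write t = 30j + 9. Since 6 ∣ 30, reducing mod 6 gives t ≡ 9 ≡ 3 (mod 6); since 5 ∣ 30, reducing mod 5 gives t ≡ 9 ≡ 4 (mod 5).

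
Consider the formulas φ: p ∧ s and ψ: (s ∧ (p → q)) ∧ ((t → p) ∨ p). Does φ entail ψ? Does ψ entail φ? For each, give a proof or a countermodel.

(⇒) fails and (⇐) fails.

(⟹) This fails. Under t = F, s = T, q = F, p = T, the left side is true but the right side is false.

(⟸) This fails. Under t = F, s = T, q = F, p = F, the left side is false but the right side is true.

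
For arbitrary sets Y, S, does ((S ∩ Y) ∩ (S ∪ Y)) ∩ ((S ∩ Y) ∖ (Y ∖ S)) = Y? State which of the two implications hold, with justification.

(⟹) Let x ∈ ((S ∩ Y) ∩ (S ∪ Y)) ∩ ((S ∩ Y) ∖ (Y ∖ S)). Then x ∈ Y ∩ S, from which x ∈ Y.

(⟸) This inclusion fails. Take Y = {1}, S = ∅; then 1 ∈ Y but 1 ∉ ((S ∩ Y) ∩ (S ∪ Y)) ∩ ((S ∩ Y) ∖ (Y ∖ S)).

(⊆) holds; (⊇) fails.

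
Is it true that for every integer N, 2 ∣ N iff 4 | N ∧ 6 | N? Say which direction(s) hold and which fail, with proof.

The forward direction fails; the converse holds.

Forward direction. This fails: take N = 2. Certainly 2 ∣ 2, but 4 ∤ 2.

Converse. Suppose 4 ∣ N and 6 ∣ N. Any common multiple of 4 and 6 is a multiple of their lcm; here lcm(4, 6) = 4·6/gcd(4, 6) = 24/2 = 12, so 12 ∣ N. Since 2 ∣ 12, it follows that 2 ∣ N.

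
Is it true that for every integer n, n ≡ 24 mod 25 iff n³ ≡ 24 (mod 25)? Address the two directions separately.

[⇒] Suppose n ≡ 24 mod 25. Write n = 25j + 24. Then (25j + 24)³ = 15625j³ + 45000j² + 43200j + 13824 = 25(625j³ + 1800j² + 1728j + 552) + 24, so n³ ≡ 24 (mod 25).

[⇐] Conversely, suppose n³ ≡ 24 (mod 25). The only residue r in {0, …, 24} with r³ ≡ 24 (mod 25) is r = 24, so n ≡ 24 (mod 25).

Equivalent; both directions hold.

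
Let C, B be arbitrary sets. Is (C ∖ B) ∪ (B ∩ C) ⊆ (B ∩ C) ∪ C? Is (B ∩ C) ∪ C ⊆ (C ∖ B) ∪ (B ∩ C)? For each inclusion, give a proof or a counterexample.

Both inclusions hold; the sets are equal.

Forward inclusion. Let x ∈ (C ∖ B) ∪ (B ∩ C). Then either x ∈ C and x ∉ B; or x ∈ C ∩ B. In each case x ∈ (B ∩ C) ∪ C, so (C ∖ B) ∪ (B ∩ C) ⊆ (B ∩ C) ∪ C.

Reverse inclusion. Let x ∈ (B ∩ C) ∪ C. Then either x ∈ C and x ∉ B; or x ∈ C ∩ B. In each case x ∈ (C ∖ B) ∪ (B ∩ C), so (B ∩ C) ∪ C ⊆ (C ∖ B) ∪ (B ∩ C).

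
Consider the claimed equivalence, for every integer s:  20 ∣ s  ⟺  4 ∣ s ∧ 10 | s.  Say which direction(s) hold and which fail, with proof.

[⇒] If 20 ∣ s, write s = 20q. Since 20 = 5·4, s = 4·(5q), so 4 ∣ s; and since 20 = 2·10, s = 10·(2q), so 10 ∣ s.

[⇐] Suppose 4 ∣ s and 10 ∣ s. Any common multiple of 4 and 10 is a multiple of their lcm; here lcm(4, 10) = 4·10/gcd(4, 10) = 40/2 = 20, so 20 ∣ s.

Both directions hold; the statement is true.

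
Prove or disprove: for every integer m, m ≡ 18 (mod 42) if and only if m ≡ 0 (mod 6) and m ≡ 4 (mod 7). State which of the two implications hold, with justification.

(→) Suppose m ≡ 18 (mod 42); write m = 42j + 18. Since 6 ∣ 42, reducing mod 6 gives m ≡ 18 ≡ 0 (mod 6); since 7 ∣ 42, reducing mod 7 gives m ≡ 18 ≡ 4 (mod 7).

(←) Conversely, if m ≡ 0 (mod 6) and m ≡ 4 (mod 7), then by the Chinese remainder theorem m ≡ 18 (mod 42). This is exactly m ≡ 18 (mod 42).

Both directions hold; the statement is true.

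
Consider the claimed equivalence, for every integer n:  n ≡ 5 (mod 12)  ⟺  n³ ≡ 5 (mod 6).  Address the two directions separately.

Only the forward implication holds.

(→) Suppose n ≡ 5 (mod 12). Then n³ ≡ 5³ = 125 (mod 12), and since 6 ∣ 12, also n³ ≡ 5 (mod 6).

(←) This fails: take n = 11. Then 11³ = 1331 ≡ 5 (mod 6), yet 11 ≡ 11 (mod 12), not 5.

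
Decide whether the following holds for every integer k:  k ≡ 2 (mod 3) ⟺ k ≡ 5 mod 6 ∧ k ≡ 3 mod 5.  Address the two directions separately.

The forward direction fails; the converse holds.

Forward direction. This fails: k = 2 gives 2 ≡ 2 (mod 3) but 2 ≡ 2 (mod 6), so the conjunction on the right does not hold.

Converse. If k ≡ 5 (mod 6) and k ≡ 3 (mod 5), then by the Chinese remainder theorem k ≡ 23 (mod 30). Since 23 ≡ 2 (mod 3) and 3 ∣ 30, we get k ≡ 2 (mod 3).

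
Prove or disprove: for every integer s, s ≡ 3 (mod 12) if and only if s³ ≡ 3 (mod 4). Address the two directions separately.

Only the forward direction holds.

[⇐] This fails: take s = 7. Then 7³ = 343 ≡ 3 (mod 4), yet 7 ≡ 7 (mod 12), not 3.

[⇒] Suppose s ≡ 3 (mod 12). Then s³ ≡ 3³ = 27 (mod 12), and since 4 ∣ 12, also s³ ≡ 3 (mod 4).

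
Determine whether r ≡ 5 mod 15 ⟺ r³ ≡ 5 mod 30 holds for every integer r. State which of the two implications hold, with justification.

(→) This fails: take r = 20. Then 20 ≡ 5 (mod 15), but 20³ = 8000 ≡ 20 (mod 30), not 5.

(←) Conversely, the residues r modulo 30 with r³ ≡ 5 (mod 30) are exactly {5}, and each is ≡ 5 (mod 15).

Only the reverse direction holds.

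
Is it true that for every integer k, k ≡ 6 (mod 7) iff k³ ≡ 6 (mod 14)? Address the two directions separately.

Both directions fail.

(→) This fails: take k = 13. Then 13 ≡ 6 (mod 7), but 13³ = 2197 ≡ 13 (mod 14), not 6.

(←) This fails: take k = 10. Then 10³ = 1000 ≡ 6 (mod 14), yet 10 ≡ 3 (mod 7), not 6.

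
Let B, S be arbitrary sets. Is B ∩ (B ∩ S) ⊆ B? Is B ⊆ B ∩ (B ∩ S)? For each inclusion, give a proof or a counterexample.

(⊆) Let x ∈ B ∩ (B ∩ S). Then x ∈ B ∩ S, from which x ∈ B.

(⊇) This inclusion fails. Take B = {1}, S = ∅; then 1 ∈ B but 1 ∉ B ∩ (B ∩ S).

(⊆) holds; (⊇) fails.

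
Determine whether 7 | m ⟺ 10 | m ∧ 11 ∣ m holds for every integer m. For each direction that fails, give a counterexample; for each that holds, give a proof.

(⟹) This fails: take m = 7. Certainly 7 ∣ 7, but 10 ∤ 7.

(⟸) This fails: take m = 110. Both 10 ∣ 110 and 11 ∣ 110, yet 110 is not a multiple of 7 (since 110 = 15·7 + 5), so 7 ∤ 110.

Neither direction holds.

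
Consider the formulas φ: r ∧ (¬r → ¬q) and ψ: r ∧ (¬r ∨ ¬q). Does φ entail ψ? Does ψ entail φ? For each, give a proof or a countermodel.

Only the converse holds.

(→) This fails. Under q = T, r = T, the left side is true but the right side is false.

(←) Assume the antecedent. If q is true, the antecedent cannot hold. If q is false, the antecedent forces (q = F, r = T), and r ∧ (¬r → ¬q) holds there. Either way r ∧ (¬r → ¬q) holds.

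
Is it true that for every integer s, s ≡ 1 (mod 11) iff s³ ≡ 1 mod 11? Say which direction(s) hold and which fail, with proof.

Equivalent; both directions hold.

(⟹) Suppose s ≡ 1 (mod 11). Write s = 11j + 1. Then (11j + 1)³ = 1331j³ + 363j² + 33j + 1 = 11(121j³ + 33j² + 3j) + 1, so s³ ≡ 1 (mod 11).

(⟸) For the converse, argue contrapositively. If s ≢ 1 (mod 11), then s is congruent to one of 0, 2, 3, 4, 5, 6, 7, 8, 9, 10 modulo 11, and these give s³ ≡ 0, 8, 5, 9, 4, 7, 2, 6, 3, 10 respectively — never 1.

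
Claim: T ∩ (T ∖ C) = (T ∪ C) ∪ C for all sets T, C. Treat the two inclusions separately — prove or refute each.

Forward inclusion. Let x ∈ T ∩ (T ∖ C). Then x ∈ T and x ∉ C, from which x ∈ (T ∪ C) ∪ C.

Reverse inclusion. This inclusion fails. Take T = ∅, C = {1}; then 1 ∈ (T ∪ C) ∪ C but 1 ∉ T ∩ (T ∖ C).

The sets are not equal: only the forward inclusion holds.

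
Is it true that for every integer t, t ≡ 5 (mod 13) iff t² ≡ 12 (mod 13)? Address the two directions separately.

The forward direction holds; the converse fails.

(⇒) Suppose t ≡ 5 (mod 13). Write t = 13j + 5. Then (13j + 5)² = 169j² + 130j + 25 = 13(13j² + 10j + 1) + 12, so t² ≡ 12 (mod 13).

(⇐) This fails: take t = 8. Then 8² = 64 ≡ 12 (mod 13), yet 8 ≡ 8 (mod 13), not 5.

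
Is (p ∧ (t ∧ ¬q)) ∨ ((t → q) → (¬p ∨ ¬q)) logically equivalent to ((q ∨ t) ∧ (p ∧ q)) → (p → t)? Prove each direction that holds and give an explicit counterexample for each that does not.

(⇒) holds; (⇐) fails.

[⇒] Assume the antecedent. If q is true, the antecedent forces (t = F, q = T, p = F) or (t = T, q = T, p = F), and ((q ∨ t) ∧ (p ∧ q)) → (p → t) holds there. If q is false, ((q ∨ t) ∧ (p ∧ q)) → (p → t) reduces to true regardless of the other variables. Either way ((q ∨ t) ∧ (p ∧ q)) → (p → t) holds.

[⇐] This fails. Under t = T, q = T, p = T, the left side is false but the right side is true.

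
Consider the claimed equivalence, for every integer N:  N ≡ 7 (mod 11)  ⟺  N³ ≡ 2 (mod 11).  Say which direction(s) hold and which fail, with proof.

Both directions hold; the statement is true.

Converse. For the converse, argue contrapositively. If N ≢ 7 (mod 11), then N is congruent to one of 0, 1, 2, 3, 4, 5, 6, 8, 9, 10 modulo 11, and these give N³ ≡ 0, 1, 8, 5, 9, 4, 7, 6, 3, 10 respectively — never 2.

Forward direction. Suppose N ≡ 7 (mod 11). Write N = 11j + 7. Then (11j + 7)³ = 1331j³ + 2541j² + 1617j + 343 = 11(121j³ + 231j² + 147j + 31) + 2, so N³ ≡ 2 (mod 11).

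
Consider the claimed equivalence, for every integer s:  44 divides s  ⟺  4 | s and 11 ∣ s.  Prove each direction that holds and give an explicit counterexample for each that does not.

Both directions hold; the statement is true.

(←) Suppose 4 ∣ s and 11 ∣ s. Any common multiple of 4 and 11 is a multiple of their lcm; here gcd(4, 11) = 1, so lcm(4, 11) = 4·11 = 44, so 44 ∣ s.

(→) If 44 ∣ s, write s = 44q. Since 44 = 11·4, s = 4·(11q), so 4 ∣ s; and since 44 = 4·11, s = 11·(4q), so 11 ∣ s.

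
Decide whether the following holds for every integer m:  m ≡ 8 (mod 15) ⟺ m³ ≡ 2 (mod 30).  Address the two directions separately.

Forward direction. This fails: take m = 23. Then 23 ≡ 8 (mod 15), but 23³ = 12167 ≡ 17 (mod 30), not 2.

Converse. The residues r modulo 30 with r³ ≡ 2 (mod 30) are exactly {8}, and each is ≡ 8 (mod 15).

Only the converse holds.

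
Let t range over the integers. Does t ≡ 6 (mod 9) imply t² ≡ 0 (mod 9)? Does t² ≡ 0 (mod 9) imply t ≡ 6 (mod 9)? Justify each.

(⟹) Suppose t ≡ 6 (mod 9). Write t = 9j + 6. Then (9j + 6)² = 81j² + 108j + 36 = 9(9j² + 12j + 4) + 0, so t² ≡ 0 (mod 9).

(⟸) This fails: take t = 0. Then 0² = 0 ≡ 0 (mod 9), yet 0 ≡ 0 (mod 9), not 6.

The forward direction holds; the converse fails.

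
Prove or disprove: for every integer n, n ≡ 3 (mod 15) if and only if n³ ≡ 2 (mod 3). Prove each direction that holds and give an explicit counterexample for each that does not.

(⟹) This fails: take n = 3. Then 3 ≡ 3 (mod 15), but 3³ = 27 ≡ 0 (mod 3), not 2.

(⟸) This fails: take n = 2. Then 2³ = 8 ≡ 2 (mod 3), yet 2 ≡ 2 (mod 15), not 3.

Neither direction holds.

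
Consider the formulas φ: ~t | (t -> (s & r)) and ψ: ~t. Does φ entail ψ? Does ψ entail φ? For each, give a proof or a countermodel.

Not equivalent: only (⇐) holds.

[⇒] This fails. Under t = T, s = T, r = T, the left side is true but the right side is false.

[⇐] Assume the antecedent. If t is true, the antecedent cannot hold. If t is false, ~t | (t -> (s & r)) reduces to true regardless of the other variables. Either way ~t | (t -> (s & r)) holds.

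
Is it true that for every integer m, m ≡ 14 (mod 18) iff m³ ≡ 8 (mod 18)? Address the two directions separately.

Forward direction. Suppose m ≡ 14 (mod 18). Write m = 18j + 14. Then (18j + 14)³ = 5832j³ + 13608j² + 10584j + 2744 = 18(324j³ + 756j² + 588j + 152) + 8, so m³ ≡ 8 (mod 18).

Converse. This fails: take m = 2. Then 2³ = 8 ≡ 8 (mod 18), yet 2 ≡ 2 (mod 18), not 14.

Only the forward direction holds.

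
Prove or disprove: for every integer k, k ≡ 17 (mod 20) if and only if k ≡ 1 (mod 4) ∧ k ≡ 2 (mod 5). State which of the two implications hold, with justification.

Both directions hold.

Forward direction. Suppose k ≡ 17 (mod 20); write k = 20j + 17. Since 4 ∣ 20, reducing mod 4 gives k ≡ 17 ≡ 1 (mod 4); since 5 ∣ 20, reducing mod 5 gives k ≡ 17 ≡ 2 (mod 5).

Converse. If k ≡ 1 (mod 4) and k ≡ 2 (mod 5), then by the Chinese remainder theorem k ≡ 17 (mod 20). This is exactly k ≡ 17 (mod 20).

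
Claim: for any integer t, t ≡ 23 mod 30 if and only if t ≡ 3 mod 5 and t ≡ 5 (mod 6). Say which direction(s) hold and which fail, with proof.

[⇒] Suppose t ≡ 23 (mod 30); write t = 30j + 23. Since 5 ∣ 30, reducing mod 5 gives t ≡ 23 ≡ 3 (mod 5); since 6 ∣ 30, reducing mod 6 gives t ≡ 23 ≡ 5 (mod 6).

[⇐] Conversely, if t ≡ 3 (mod 5) and t ≡ 5 (mod 6), then by the Chinese remainder theorem t ≡ 23 (mod 30). This is exactly t ≡ 23 (mod 30).

Both implications hold.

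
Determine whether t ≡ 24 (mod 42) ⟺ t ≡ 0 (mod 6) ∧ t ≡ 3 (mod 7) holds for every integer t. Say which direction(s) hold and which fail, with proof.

The biconditional holds.

Forward direction. Suppose t ≡ 24 (mod 42); write t = 42j + 24. Since 6 ∣ 42, reducing mod 6 gives t ≡ 24 ≡ 0 (mod 6); since 7 ∣ 42, reducing mod 7 gives t ≡ 24 ≡ 3 (mod 7).

Converse. If t ≡ 0 (mod 6) and t ≡ 3 (mod 7), then by the Chinese remainder theorem t ≡ 24 (mod 42). This is exactly t ≡ 24 (mod 42).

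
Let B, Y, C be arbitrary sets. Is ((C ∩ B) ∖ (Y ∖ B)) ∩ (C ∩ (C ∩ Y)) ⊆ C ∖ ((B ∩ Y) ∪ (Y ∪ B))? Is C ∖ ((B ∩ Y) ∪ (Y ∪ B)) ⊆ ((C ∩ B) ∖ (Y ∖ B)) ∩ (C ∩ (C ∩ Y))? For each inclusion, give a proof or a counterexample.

Both inclusions fail.

(⟹) This inclusion fails. Take B = {1}, Y = {1}, C = {1}; then 1 ∈ ((C ∩ B) ∖ (Y ∖ B)) ∩ (C ∩ (C ∩ Y)) but 1 ∉ C ∖ ((B ∩ Y) ∪ (Y ∪ B)).

(⟸) This inclusion fails. Take B = ∅, Y = ∅, C = {1}; then 1 ∈ C ∖ ((B ∩ Y) ∪ (Y ∪ B)) but 1 ∉ ((C ∩ B) ∖ (Y ∖ B)) ∩ (C ∩ (C ∩ Y)).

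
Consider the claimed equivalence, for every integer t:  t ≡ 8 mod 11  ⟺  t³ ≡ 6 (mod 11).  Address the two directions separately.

The biconditional holds.

[⇒] Suppose t ≡ 8 mod 11. Write t = 11j + 8. Then (11j + 8)³ = 1331j³ + 2904j² + 2112j + 512 = 11(121j³ + 264j² + 192j + 46) + 6, so t³ ≡ 6 (mod 11).

[⇐] Conversely, suppose t³ ≡ 6 (mod 11). The only residue r in {0, …, 10} with r³ ≡ 6 (mod 11) is r = 8, so t ≡ 8 (mod 11).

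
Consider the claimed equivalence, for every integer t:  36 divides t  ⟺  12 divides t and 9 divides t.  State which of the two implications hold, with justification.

Forward direction. If 36 ∣ t, write t = 36q. Since 36 = 3·12, t = 12·(3q), so 12 ∣ t; and since 36 = 4·9, t = 9·(4q), so 9 ∣ t.

Converse. Suppose 12 ∣ t and 9 ∣ t. Any common multiple of 12 and 9 is a multiple of their lcm; here lcm(12, 9) = 12·9/gcd(12, 9) = 108/3 = 36, so 36 ∣ t.

Both directions hold.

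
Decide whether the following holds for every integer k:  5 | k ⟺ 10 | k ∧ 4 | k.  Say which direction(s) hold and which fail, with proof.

(⇒) fails; (⇐) holds.

(→) This fails: take k = 5. Certainly 5 ∣ 5, but 10 ∤ 5.

(←) Suppose 10 ∣ k and 4 ∣ k. Any common multiple of 10 and 4 is a multiple of their lcm; here lcm(10, 4) = 10·4/gcd(10, 4) = 40/2 = 20, so 20 ∣ k. Since 5 ∣ 20, it follows that 5 ∣ k.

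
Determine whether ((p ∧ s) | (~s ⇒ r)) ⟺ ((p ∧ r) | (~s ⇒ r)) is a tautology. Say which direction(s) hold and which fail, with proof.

The biconditional holds.

Forward direction. Assume the antecedent. If s is true, (p ∧ r) | (~s ⇒ r) reduces to true regardless of the other variables. If s is false, the antecedent forces (s = F, p = F, r = T) or (s = F, p = T, r = T), and (p ∧ r) | (~s ⇒ r) holds there. Either way (p ∧ r) | (~s ⇒ r) holds.

Converse. Assume the antecedent. If s is true, (p ∧ s) | (~s ⇒ r) reduces to true regardless of the other variables. If s is false, the antecedent forces (s = F, p = F, r = T) or (s = F, p = T, r = T), and (p ∧ s) | (~s ⇒ r) holds there. Either way (p ∧ s) | (~s ⇒ r) holds.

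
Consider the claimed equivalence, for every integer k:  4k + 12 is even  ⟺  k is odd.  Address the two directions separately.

[⇐] Suppose k is odd. Since 4 is even, 4k is even for every k, so 4k + 12 has the same parity as 12, which is even. Hence 4k + 12 is even.

[⇒] This fails: take k = 4. Then 4k + 12 = 28, which is even, yet k = 4 is even, not odd.

(⇒) fails; (⇐) holds.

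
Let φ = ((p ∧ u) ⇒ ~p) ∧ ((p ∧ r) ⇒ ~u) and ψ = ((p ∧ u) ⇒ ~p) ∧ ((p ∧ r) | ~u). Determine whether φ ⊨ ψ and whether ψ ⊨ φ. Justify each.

The forward direction fails; the converse holds.

[⇒] This fails. Under r = F, p = F, u = T, the left side is true but the right side is false.

[⇐] Assume the antecedent. If r is true, the antecedent forces (r = T, p = F, u = F) or (r = T, p = T, u = F), and the consequent holds there. If r is false, the antecedent forces (r = F, p = F, u = F) or (r = F, p = T, u = F), and the consequent holds there. Either way the consequent holds.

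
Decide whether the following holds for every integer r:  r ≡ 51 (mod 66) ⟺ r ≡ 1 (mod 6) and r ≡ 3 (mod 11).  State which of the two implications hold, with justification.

Neither implication holds.

Forward direction. This fails: r = 51 gives 51 ≡ 51 (mod 66) but 51 ≡ 3 (mod 6), so the conjunction on the right does not hold.

Converse. This fails: r = 25 satisfies both congruences on the right (25 ≡ 1 mod 6 and 25 ≡ 3 mod 11) yet 25 ≡ 25 (mod 66), not 51.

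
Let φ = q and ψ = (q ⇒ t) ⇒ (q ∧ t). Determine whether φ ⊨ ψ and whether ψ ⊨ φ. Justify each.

The biconditional holds.

[⇒] Assume the antecedent. If t is true, the antecedent forces (t = T, q = T), and (q ⇒ t) ⇒ (q ∧ t) holds there. If t is false, the antecedent forces (t = F, q = T), and (q ⇒ t) ⇒ (q ∧ t) holds there. Either way (q ⇒ t) ⇒ (q ∧ t) holds.

[⇐] Assume the antecedent. If t is true, the antecedent forces (t = T, q = T), and q holds there. If t is false, the antecedent forces (t = F, q = T), and q holds there. Either way q holds.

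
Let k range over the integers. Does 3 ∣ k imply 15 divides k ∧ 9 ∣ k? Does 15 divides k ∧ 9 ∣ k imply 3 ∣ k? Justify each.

(⇒) fails; (⇐) holds.

(⇒) This fails: take k = 3. Certainly 3 ∣ 3, but 15 ∤ 3.

(⇐) Suppose 15 ∣ k and 9 ∣ k. Any common multiple of 15 and 9 is a multiple of their lcm; here lcm(15, 9) = 15·9/gcd(15, 9) = 135/3 = 45, so 45 ∣ k. Since 3 ∣ 45, it follows that 3 ∣ k.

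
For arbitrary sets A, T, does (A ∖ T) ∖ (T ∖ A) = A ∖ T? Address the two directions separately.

(⊆) Let x ∈ (A ∖ T) ∖ (T ∖ A). Then x ∈ A and x ∉ T, from which x ∈ A ∖ T.

(⊇) Let x ∈ A ∖ T. Then x ∈ A and x ∉ T, from which x ∈ (A ∖ T) ∖ (T ∖ A).

Both inclusions hold; the sets are equal.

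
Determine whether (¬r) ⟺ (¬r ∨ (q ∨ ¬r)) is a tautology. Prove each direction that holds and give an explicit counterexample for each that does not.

Only the forward implication holds.

(⇒) Assume the antecedent. If q is true, ¬r ∨ (q ∨ ¬r) reduces to true regardless of the other variables. If q is false, the antecedent forces (q = F, r = F), and ¬r ∨ (q ∨ ¬r) holds there. Either way ¬r ∨ (q ∨ ¬r) holds.

(⇐) This fails. Under q = T, r = T, the left side is false but the right side is true.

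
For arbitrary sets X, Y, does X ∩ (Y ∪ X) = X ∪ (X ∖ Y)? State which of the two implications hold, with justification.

(⊆) Let x ∈ X ∩ (Y ∪ X). Then either x ∈ X and x ∉ Y; or x ∈ X ∩ Y. In each case x ∈ X ∪ (X ∖ Y), so X ∩ (Y ∪ X) ⊆ X ∪ (X ∖ Y).

(⊇) Let x ∈ X ∪ (X ∖ Y). Then either x ∈ X and x ∉ Y; or x ∈ X ∩ Y. In each case x ∈ X ∩ (Y ∪ X), so X ∪ (X ∖ Y) ⊆ X ∩ (Y ∪ X).

The two sets are equal.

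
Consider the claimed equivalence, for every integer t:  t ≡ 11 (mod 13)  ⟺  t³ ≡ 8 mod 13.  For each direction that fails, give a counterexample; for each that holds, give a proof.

(→) This fails: take t = 11. Then 11 ≡ 11 (mod 13), but 11³ = 1331 ≡ 5 (mod 13), not 8.

(←) This fails: take t = 2. Then 2³ = 8 ≡ 8 (mod 13), yet 2 ≡ 2 (mod 13), not 11.

Neither implication holds.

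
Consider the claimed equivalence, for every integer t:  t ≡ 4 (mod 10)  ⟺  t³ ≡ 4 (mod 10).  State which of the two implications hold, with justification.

Forward direction. Suppose t ≡ 4 (mod 10). Write t = 10j + 4. Then (10j + 4)³ = 1000j³ + 1200j² + 480j + 64 = 10(100j³ + 120j² + 48j + 6) + 4, so t³ ≡ 4 (mod 10).

Converse. Suppose t³ ≡ 4 (mod 10). The only residue r in {0, …, 9} with r³ ≡ 4 (mod 10) is r = 4, so t ≡ 4 (mod 10).

Equivalent; both directions hold.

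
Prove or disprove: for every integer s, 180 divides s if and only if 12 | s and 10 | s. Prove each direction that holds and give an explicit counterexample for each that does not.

Not equivalent: only (⇒) holds.

(→) If 180 ∣ s, write s = 180q. Since 180 = 15·12, s = 12·(15q), so 12 ∣ s; and since 180 = 18·10, s = 10·(18q), so 10 ∣ s.

(←) This fails: take s = 60. Both 12 ∣ 60 and 10 ∣ 60, yet 60 is not a multiple of 180 (since 60 = 0·180 + 60), so 180 ∤ 60.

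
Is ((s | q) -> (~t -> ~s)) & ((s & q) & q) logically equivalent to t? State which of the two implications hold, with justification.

Only the forward implication holds.

(⟹) Assume the antecedent. If t is true, t reduces to true regardless of the other variables. If t is false, the antecedent cannot hold. Either way t holds.

(⟸) This fails. Under t = T, s = F, q = F, the left side is false but the right side is true.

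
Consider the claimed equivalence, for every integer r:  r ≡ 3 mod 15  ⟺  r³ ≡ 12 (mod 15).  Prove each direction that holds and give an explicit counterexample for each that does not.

Equivalent; both directions hold.

Forward direction. Suppose r ≡ 3 mod 15. Write r = 15j + 3. Then (15j + 3)³ = 3375j³ + 2025j² + 405j + 27 = 15(225j³ + 135j² + 27j + 1) + 12, so r³ ≡ 12 (mod 15).

Converse. Suppose r³ ≡ 12 (mod 15). The only residue r in {0, …, 14} with r³ ≡ 12 (mod 15) is r = 3, so r ≡ 3 (mod 15).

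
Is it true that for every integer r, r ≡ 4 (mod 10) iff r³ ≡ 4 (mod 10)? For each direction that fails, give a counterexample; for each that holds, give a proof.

(⇐) For the converse, argue contrapositively. If r ≢ 4 (mod 10), then r is congruent to one of 0, 1, 2, 3, 5, 6, 7, 8, 9 modulo 10, and these give r³ ≡ 0, 1, 8, 7, 5, 6, 3, 2, 9 respectively — never 4.

(⇒) Suppose r ≡ 4 (mod 10). Write r = 10j + 4. Then (10j + 4)³ = 1000j³ + 1200j² + 480j + 64 = 10(100j³ + 120j² + 48j + 6) + 4, so r³ ≡ 4 (mod 10).

The biconditional holds.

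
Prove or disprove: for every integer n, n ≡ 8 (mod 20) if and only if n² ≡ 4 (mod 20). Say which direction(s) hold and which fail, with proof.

Only the forward implication holds.

(⇒) Suppose n ≡ 8 (mod 20). Write n = 20j + 8. Then (20j + 8)² = 400j² + 320j + 64 = 20(20j² + 16j + 3) + 4, so n² ≡ 4 (mod 20).

(⇐) This fails: take n = 2. Then 2² = 4 ≡ 4 (mod 20), yet 2 ≡ 2 (mod 20), not 8.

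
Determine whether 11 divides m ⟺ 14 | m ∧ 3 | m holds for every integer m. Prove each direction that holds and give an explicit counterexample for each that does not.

(⇒) fails and (⇐) fails.

[⇒] This fails: take m = 11. Certainly 11 ∣ 11, but 14 ∤ 11.

[⇐] This fails: take m = 42. Both 14 ∣ 42 and 3 ∣ 42, yet 42 is not a multiple of 11 (since 42 = 3·11 + 9), so 11 ∤ 42.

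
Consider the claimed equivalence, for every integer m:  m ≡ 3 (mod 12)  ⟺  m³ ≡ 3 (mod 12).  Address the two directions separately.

Both directions hold; the statement is true.

(⇐) For the converse, argue contrapositively. If m ≢ 3 (mod 12), then m is congruent to one of 0, 1, 2, 4, 5, 6, 7, 8, 9, 10, 11 modulo 12, and these give m³ ≡ 0, 1, 8, 4, 5, 0, 7, 8, 9, 4, 11 respectively — never 3.

(⇒) Suppose m ≡ 3 (mod 12). Write m = 12j + 3. Then (12j + 3)³ = 1728j³ + 1296j² + 324j + 27 = 12(144j³ + 108j² + 27j + 2) + 3, so m³ ≡ 3 (mod 12).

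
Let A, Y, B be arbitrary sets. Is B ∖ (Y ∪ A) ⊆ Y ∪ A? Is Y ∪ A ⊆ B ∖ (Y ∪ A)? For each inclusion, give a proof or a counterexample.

(⊆) This inclusion fails. Take A = ∅, Y = ∅, B = {1}; then 1 ∈ B ∖ (Y ∪ A) but 1 ∉ Y ∪ A.

(⊇) This inclusion fails. Take A = {1}, Y = ∅, B = ∅; then 1 ∈ Y ∪ A but 1 ∉ B ∖ (Y ∪ A).

Neither inclusion holds.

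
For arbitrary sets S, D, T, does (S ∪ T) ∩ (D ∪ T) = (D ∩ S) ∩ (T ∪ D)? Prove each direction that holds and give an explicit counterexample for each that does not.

(⟸) Let x ∈ (D ∩ S) ∩ (T ∪ D). Then either x ∈ S ∩ D and x ∉ T; or x ∈ S ∩ D ∩ T. In each case x ∈ (S ∪ T) ∩ (D ∪ T), so (D ∩ S) ∩ (T ∪ D) ⊆ (S ∪ T) ∩ (D ∪ T).

(⟹) This inclusion fails. Take S = ∅, D = ∅, T = {1}; then 1 ∈ (S ∪ T) ∩ (D ∪ T) but 1 ∉ (D ∩ S) ∩ (T ∪ D).

Only the reverse inclusion holds.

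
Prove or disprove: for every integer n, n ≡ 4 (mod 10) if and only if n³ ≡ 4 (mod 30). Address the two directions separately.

Only the reverse direction holds.

(⟹) This fails: take n = 14. Then 14 ≡ 4 (mod 10), but 14³ = 2744 ≡ 14 (mod 30), not 4.

(⟸) Conversely, the residues r modulo 30 with r³ ≡ 4 (mod 30) are exactly {4}, and each is ≡ 4 (mod 10).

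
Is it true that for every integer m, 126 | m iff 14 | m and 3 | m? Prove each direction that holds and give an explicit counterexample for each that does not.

(⇒) holds; (⇐) fails.

(⟹) If 126 ∣ m, write m = 126q. Since 126 = 9·14, m = 14·(9q), so 14 ∣ m; and since 126 = 42·3, m = 3·(42q), so 3 ∣ m.

(⟸) This fails: take m = 42. Both 14 ∣ 42 and 3 ∣ 42, yet 42 is not a multiple of 126 (since 42 = 0·126 + 42), so 126 ∤ 42.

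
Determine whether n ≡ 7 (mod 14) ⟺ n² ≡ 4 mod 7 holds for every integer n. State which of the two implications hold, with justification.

(⟹) This fails: take n = 7. Then 7 ≡ 7 (mod 14), but 7² = 49 ≡ 0 (mod 7), not 4.

(⟸) This fails: take n = 2. Then 2² = 4 ≡ 4 (mod 7), yet 2 ≡ 2 (mod 14), not 7.

(⇒) fails and (⇐) fails.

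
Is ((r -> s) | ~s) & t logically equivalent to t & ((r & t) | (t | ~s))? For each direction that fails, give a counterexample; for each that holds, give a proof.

Equivalent; both directions hold.

[⇒] Assume the antecedent. If r is true, the antecedent forces (r = T, t = T, s = F) or (r = T, t = T, s = T), and t & ((r & t) | (t | ~s)) holds there. If r is false, the antecedent forces (r = F, t = T, s = F) or (r = F, t = T, s = T), and t & ((r & t) | (t | ~s)) holds there. Either way t & ((r & t) | (t | ~s)) holds.

[⇐] Assume the antecedent. If r is true, the antecedent forces (r = T, t = T, s = F) or (r = T, t = T, s = T), and ((r -> s) | ~s) & t holds there. If r is false, the antecedent forces (r = F, t = T, s = F) or (r = F, t = T, s = T), and ((r -> s) | ~s) & t holds there. Either way ((r -> s) | ~s) & t holds.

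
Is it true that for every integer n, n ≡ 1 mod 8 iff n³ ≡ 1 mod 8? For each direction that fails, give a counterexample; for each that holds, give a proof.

Both directions hold.

(⟹) Suppose n ≡ 1 mod 8. Write n = 8j + 1. Then (8j + 1)³ = 512j³ + 192j² + 24j + 1 = 8(64j³ + 24j² + 3j) + 1, so n³ ≡ 1 (mod 8).

(⟸) For the converse, argue contrapositively. If n ≢ 1 (mod 8), then n is congruent to one of 0, 2, 3, 4, 5, 6, 7 modulo 8, and these give n³ ≡ 0, 0, 3, 0, 5, 0, 7 respectively — never 1.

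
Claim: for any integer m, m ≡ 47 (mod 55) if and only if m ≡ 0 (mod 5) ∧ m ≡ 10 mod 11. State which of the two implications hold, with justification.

Neither direction holds.

Forward direction. This fails: m = 47 gives 47 ≡ 47 (mod 55) but 47 ≡ 2 (mod 5), so the conjunction on the right does not hold.

Converse. This fails: m = 10 satisfies both congruences on the right (10 ≡ 0 mod 5 and 10 ≡ 10 mod 11) yet 10 ≡ 10 (mod 55), not 47.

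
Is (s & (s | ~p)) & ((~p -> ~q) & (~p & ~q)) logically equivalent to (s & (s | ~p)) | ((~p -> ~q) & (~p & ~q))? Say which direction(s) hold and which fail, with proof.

Only the forward direction holds.

[⇐] This fails. Under p = F, s = F, q = F, the left side is false but the right side is true.

[⇒] Assume the antecedent. If p is true, the antecedent cannot hold. If p is false, the antecedent forces (p = F, s = T, q = F), and the consequent holds there. Either way the consequent holds.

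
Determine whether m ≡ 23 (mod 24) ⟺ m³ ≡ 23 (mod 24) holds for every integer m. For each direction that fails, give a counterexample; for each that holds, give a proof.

(→) Suppose m ≡ 23 (mod 24). Write m = 24j + 23. Then (24j + 23)³ = 13824j³ + 39744j² + 38088j + 12167 = 24(576j³ + 1656j² + 1587j + 506) + 23, so m³ ≡ 23 (mod 24).

(←) Conversely, suppose m³ ≡ 23 (mod 24). The only residue r in {0, …, 23} with r³ ≡ 23 (mod 24) is r = 23, so m ≡ 23 (mod 24).

The biconditional holds.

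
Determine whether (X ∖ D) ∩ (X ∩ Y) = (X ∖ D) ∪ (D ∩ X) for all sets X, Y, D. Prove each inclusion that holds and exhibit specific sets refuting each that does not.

(⟹) Let x ∈ (X ∖ D) ∩ (X ∩ Y). Then x ∈ X ∩ Y and x ∉ D, from which x ∈ (X ∖ D) ∪ (D ∩ X).

(⟸) This inclusion fails. Take X = {1}, Y = ∅, D = ∅; then 1 ∈ (X ∖ D) ∪ (D ∩ X) but 1 ∉ (X ∖ D) ∩ (X ∩ Y).

(⊆) holds; (⊇) fails.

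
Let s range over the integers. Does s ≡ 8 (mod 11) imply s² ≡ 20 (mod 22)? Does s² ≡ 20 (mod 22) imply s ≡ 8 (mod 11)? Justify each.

Neither direction holds.

Forward direction. This fails: take s = 19. Then 19 ≡ 8 (mod 11), but 19² = 361 ≡ 9 (mod 22), not 20.

Converse. This fails: take s = 14. Then 14² = 196 ≡ 20 (mod 22), yet 14 ≡ 3 (mod 11), not 8.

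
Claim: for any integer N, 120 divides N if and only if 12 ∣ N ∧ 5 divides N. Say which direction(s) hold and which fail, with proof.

Only the forward implication holds.

(⇒) If 120 ∣ N, write N = 120q. Since 120 = 10·12, N = 12·(10q), so 12 ∣ N; and since 120 = 24·5, N = 5·(24q), so 5 ∣ N.

(⇐) This fails: take N = 60. Both 12 ∣ 60 and 5 ∣ 60, yet 60 is not a multiple of 120 (since 60 = 0·120 + 60), so 120 ∤ 60.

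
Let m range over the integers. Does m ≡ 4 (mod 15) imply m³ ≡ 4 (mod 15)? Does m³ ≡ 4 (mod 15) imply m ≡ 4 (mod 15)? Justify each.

The biconditional holds.

(⇒) Suppose m ≡ 4 (mod 15). Write m = 15j + 4. Then (15j + 4)³ = 3375j³ + 2700j² + 720j + 64 = 15(225j³ + 180j² + 48j + 4) + 4, so m³ ≡ 4 (mod 15).

(⇐) Conversely, suppose m³ ≡ 4 (mod 15). The only residue r in {0, …, 14} with r³ ≡ 4 (mod 15) is r = 4, so m ≡ 4 (mod 15).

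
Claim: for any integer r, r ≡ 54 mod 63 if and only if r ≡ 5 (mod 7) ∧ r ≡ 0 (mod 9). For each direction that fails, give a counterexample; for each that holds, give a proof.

(⇒) Suppose r ≡ 54 (mod 63); write r = 63j + 54. Since 7 ∣ 63, reducing mod 7 gives r ≡ 54 ≡ 5 (mod 7); since 9 ∣ 63, reducing mod 9 gives r ≡ 54 ≡ 0 (mod 9).

(⇐) Conversely, if r ≡ 5 (mod 7) and r ≡ 0 (mod 9), then by the Chinese remainder theorem r ≡ 54 (mod 63). This is exactly r ≡ 54 (mod 63).

The biconditional holds.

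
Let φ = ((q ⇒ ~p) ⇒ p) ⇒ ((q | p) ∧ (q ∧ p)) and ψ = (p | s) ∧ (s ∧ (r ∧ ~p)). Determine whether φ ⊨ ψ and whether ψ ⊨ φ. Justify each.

Forward direction. This fails. Under p = F, q = F, r = F, s = F, the left side is true but the right side is false.

Converse. Assume the antecedent. If p is true, the antecedent cannot hold. If p is false, the consequent reduces to true regardless of the other variables. Either way the consequent holds.

The forward direction fails; the converse holds.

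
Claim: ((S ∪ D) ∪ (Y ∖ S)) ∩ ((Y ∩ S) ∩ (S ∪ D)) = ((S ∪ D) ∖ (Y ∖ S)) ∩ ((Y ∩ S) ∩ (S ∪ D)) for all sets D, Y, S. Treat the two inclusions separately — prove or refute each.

(⊆) Let x ∈ ((S ∪ D) ∪ (Y ∖ S)) ∩ ((Y ∩ S) ∩ (S ∪ D)). Then either x ∈ Y ∩ S and x ∉ D; or x ∈ D ∩ Y ∩ S. In each case x ∈ ((S ∪ D) ∖ (Y ∖ S)) ∩ ((Y ∩ S) ∩ (S ∪ D)), so ((S ∪ D) ∪ (Y ∖ S)) ∩ ((Y ∩ S) ∩ (S ∪ D)) ⊆ ((S ∪ D) ∖ (Y ∖ S)) ∩ ((Y ∩ S) ∩ (S ∪ D)).

(⊇) Let x ∈ ((S ∪ D) ∖ (Y ∖ S)) ∩ ((Y ∩ S) ∩ (S ∪ D)). Then either x ∈ Y ∩ S and x ∉ D; or x ∈ D ∩ Y ∩ S. In each case x ∈ ((S ∪ D) ∪ (Y ∖ S)) ∩ ((Y ∩ S) ∩ (S ∪ D)), so ((S ∪ D) ∖ (Y ∖ S)) ∩ ((Y ∩ S) ∩ (S ∪ D)) ⊆ ((S ∪ D) ∪ (Y ∖ S)) ∩ ((Y ∩ S) ∩ (S ∪ D)).

Both inclusions hold.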